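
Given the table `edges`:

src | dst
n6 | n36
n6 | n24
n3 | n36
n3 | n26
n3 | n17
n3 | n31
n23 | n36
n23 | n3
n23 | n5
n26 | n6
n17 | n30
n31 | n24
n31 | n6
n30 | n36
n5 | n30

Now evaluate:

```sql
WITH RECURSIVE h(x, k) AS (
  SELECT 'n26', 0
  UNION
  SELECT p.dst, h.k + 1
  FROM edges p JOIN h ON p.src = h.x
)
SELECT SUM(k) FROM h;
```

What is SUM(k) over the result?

Base: (n26, k=0).
Iteration 1: edges from {n26} -> (n6, k=1).
Iteration 2: edges from {n6} -> (n24, k=2), (n36, k=2).
Iteration 3: no outgoing edges from {n24,n36}; recursion stops.
SUM(k) = 0 + 1 + 2 + 2 = 5.

5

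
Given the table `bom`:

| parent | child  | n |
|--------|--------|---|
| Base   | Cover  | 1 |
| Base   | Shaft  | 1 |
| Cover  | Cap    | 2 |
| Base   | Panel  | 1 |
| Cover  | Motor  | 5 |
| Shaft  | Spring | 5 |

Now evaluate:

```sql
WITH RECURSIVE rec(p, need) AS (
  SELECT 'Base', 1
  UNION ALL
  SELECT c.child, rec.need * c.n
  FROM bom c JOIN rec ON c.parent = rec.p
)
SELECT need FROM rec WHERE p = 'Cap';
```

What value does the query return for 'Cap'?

2

Base: (Base, need=1).
Iteration 1: components of {Base} -> Cover = 1*1 = 1, Panel = 1*1 = 1, Shaft = 1*1 = 1.
Iteration 2: components of {Cover,Panel,Shaft} -> Cap = 1*2 = 2, Motor = 1*5 = 5, Spring = 1*5 = 5.
Iteration 3: no further components; recursion stops.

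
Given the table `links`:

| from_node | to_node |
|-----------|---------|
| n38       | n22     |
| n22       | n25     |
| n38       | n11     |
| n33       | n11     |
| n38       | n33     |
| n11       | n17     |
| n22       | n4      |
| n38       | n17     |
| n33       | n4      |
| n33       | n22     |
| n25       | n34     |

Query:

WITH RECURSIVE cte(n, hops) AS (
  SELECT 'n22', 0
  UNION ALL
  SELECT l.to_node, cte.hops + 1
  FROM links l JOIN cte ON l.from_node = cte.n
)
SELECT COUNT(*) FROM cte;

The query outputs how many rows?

4

Base: (n22, hops=0).
Iteration 1: edges from {n22} -> (n25, hops=1), (n4, hops=1).
Iteration 2: edges from {n25,n4} -> (n34, hops=2).
Iteration 3: no outgoing edges from {n34}; recursion stops.
Total rows emitted: 4.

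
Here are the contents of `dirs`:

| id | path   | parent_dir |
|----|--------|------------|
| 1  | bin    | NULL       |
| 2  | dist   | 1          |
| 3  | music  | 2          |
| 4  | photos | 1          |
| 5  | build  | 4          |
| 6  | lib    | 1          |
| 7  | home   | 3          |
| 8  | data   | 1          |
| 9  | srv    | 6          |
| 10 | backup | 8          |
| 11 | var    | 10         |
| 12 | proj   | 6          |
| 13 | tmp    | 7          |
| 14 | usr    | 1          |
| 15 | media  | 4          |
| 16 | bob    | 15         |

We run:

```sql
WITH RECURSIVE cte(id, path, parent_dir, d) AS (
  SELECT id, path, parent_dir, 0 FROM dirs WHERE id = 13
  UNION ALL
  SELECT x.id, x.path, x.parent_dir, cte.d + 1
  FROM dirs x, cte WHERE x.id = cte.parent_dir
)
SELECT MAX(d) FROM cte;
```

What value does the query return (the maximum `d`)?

4

Base: id=13 (tmp), parent_dir=7, d 0.
Iteration 1: join on id=7 -> home (id 7, parent_dir=3, d 1).
Iteration 2: join on id=3 -> music (id 3, parent_dir=2, d 2).
Iteration 3: join on id=2 -> dist (id 2, parent_dir=1, d 3).
Iteration 4: join on id=1 -> bin (id 1, parent_dir=NULL, d 4).
Iteration 5: parent_dir is NULL; no match; recursion stops.
d values: 0, 1, 2, 3, 4; the maximum is 4.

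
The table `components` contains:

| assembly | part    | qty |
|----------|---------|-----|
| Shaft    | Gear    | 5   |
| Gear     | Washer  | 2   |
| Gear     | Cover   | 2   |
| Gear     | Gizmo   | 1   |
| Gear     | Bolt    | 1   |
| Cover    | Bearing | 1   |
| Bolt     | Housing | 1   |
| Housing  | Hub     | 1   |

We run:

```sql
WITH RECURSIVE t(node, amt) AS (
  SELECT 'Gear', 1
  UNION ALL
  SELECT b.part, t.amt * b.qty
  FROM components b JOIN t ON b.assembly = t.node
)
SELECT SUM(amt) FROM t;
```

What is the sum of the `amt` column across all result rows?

Base: (Gear, amt=1).
Iteration 1: components of {Gear} -> Bolt = 1*1 = 1, Cover = 1*2 = 2, Gizmo = 1*1 = 1, Washer = 1*2 = 2.
Iteration 2: components of {Bolt,Cover,Gizmo,Washer} -> Bearing = 2*1 = 2, Housing = 1*1 = 1.
Iteration 3: components of {Bearing,Housing} -> Hub = 1*1 = 1.
Iteration 4: no further components; recursion stops.
SUM(amt) = 1 + 2 + 2 + 1 + 1 + 2 + 1 + 1 = 11.

11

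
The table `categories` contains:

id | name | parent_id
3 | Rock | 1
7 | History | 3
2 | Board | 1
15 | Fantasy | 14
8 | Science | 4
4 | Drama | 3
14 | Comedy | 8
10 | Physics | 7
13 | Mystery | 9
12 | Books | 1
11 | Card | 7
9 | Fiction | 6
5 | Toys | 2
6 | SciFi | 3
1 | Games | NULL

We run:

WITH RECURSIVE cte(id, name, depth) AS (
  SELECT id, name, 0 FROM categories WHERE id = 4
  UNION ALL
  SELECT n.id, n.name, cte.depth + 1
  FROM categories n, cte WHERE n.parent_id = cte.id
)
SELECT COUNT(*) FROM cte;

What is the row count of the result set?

Base: id=4 (Drama) at depth 0.
Iteration 1: rows with parent_id in {4} -> Science (id 8, depth 1).
Iteration 2: rows with parent_id in {8} -> Comedy (id 14, depth 2).
Iteration 3: rows with parent_id in {14} -> Fantasy (id 15, depth 3).
Iteration 4: no rows with parent_id in {15}; recursion stops.
Total rows emitted: 4.

4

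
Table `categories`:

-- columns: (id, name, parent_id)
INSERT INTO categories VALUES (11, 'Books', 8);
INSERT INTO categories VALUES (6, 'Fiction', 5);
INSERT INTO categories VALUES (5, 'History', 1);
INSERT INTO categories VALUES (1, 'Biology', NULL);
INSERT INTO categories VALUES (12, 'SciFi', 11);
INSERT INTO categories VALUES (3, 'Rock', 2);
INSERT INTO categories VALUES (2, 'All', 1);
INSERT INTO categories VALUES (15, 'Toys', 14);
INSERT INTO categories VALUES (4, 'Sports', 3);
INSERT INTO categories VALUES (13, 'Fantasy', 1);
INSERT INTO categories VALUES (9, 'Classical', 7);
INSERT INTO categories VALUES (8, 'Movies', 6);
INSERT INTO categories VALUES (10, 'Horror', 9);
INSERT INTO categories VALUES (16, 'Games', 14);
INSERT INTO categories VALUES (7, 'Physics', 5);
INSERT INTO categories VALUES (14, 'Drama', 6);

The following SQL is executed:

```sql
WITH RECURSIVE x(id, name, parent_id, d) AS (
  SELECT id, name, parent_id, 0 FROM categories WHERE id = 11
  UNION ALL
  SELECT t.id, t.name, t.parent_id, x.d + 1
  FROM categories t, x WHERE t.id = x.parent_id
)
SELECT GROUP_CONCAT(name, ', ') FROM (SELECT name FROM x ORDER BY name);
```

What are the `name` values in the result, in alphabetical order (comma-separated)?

Base: id=11 (Books), parent_id=8, d 0.
Iteration 1: join on id=8 -> Movies (id 8, parent_id=6, d 1).
Iteration 2: join on id=6 -> Fiction (id 6, parent_id=5, d 2).
Iteration 3: join on id=5 -> History (id 5, parent_id=1, d 3).
Iteration 4: join on id=1 -> Biology (id 1, parent_id=NULL, d 4).
Iteration 5: parent_id is NULL; no match; recursion stops.

Biology, Books, Fiction, History, Movies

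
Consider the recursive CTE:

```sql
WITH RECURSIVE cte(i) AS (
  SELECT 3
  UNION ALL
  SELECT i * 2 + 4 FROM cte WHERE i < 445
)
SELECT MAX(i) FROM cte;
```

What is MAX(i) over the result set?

Base: i=3.
Iteration 1: 3 < 445 holds -> i = 3 * 2 + 4 = 10.
Iteration 2: 10 < 445 holds -> i = 10 * 2 + 4 = 24.
Iteration 3: 24 < 445 holds -> i = 24 * 2 + 4 = 52.
Iteration 4: 52 < 445 holds -> i = 52 * 2 + 4 = 108.
Iteration 5: 108 < 445 holds -> i = 108 * 2 + 4 = 220.
Iteration 6: 220 < 445 holds -> i = 220 * 2 + 4 = 444.
Iteration 7: 444 < 445 holds -> i = 444 * 2 + 4 = 892.
Iteration 8: 892 < 445 fails; recursion stops.
i values: 3, 10, 24, 52, 108, 220, 444, 892; the maximum is 892.

892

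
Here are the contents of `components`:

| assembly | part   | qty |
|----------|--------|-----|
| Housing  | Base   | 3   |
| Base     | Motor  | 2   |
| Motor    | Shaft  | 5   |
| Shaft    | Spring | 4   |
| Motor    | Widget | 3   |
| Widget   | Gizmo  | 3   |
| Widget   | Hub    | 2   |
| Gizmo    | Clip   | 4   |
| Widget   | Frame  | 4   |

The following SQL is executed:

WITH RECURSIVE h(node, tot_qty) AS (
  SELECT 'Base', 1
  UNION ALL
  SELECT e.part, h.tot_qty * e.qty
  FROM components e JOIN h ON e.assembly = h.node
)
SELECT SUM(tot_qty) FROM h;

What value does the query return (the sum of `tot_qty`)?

185

Base: (Base, tot_qty=1).
Iteration 1: components of {Base} -> Motor = 1*2 = 2.
Iteration 2: components of {Motor} -> Shaft = 2*5 = 10, Widget = 2*3 = 6.
Iteration 3: components of {Shaft,Widget} -> Frame = 6*4 = 24, Gizmo = 6*3 = 18, Hub = 6*2 = 12, Spring = 10*4 = 40.
Iteration 4: components of {Frame,Gizmo,Hub,Spring} -> Clip = 18*4 = 72.
Iteration 5: no further components; recursion stops.
SUM(tot_qty) = 1 + 2 + 10 + 6 + 40 + 18 + 12 + 24 + 72 = 185.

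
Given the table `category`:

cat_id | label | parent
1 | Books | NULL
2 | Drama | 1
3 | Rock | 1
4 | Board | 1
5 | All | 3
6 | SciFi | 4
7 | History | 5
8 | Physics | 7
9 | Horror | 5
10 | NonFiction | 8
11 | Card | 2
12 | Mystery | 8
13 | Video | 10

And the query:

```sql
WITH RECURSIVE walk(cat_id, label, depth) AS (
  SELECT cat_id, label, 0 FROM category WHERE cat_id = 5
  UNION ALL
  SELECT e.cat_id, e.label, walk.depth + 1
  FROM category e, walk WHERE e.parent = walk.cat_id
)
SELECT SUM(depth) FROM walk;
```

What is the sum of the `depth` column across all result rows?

14

Base: cat_id=5 (All) at depth 0.
Iteration 1: rows with parent in {5} -> History (id 7, depth 1), Horror (id 9, depth 1).
Iteration 2: rows with parent in {7,9} -> Physics (id 8, depth 2).
Iteration 3: rows with parent in {8} -> NonFiction (id 10, depth 3), Mystery (id 12, depth 3).
Iteration 4: rows with parent in {10,12} -> Video (id 13, depth 4).
Iteration 5: no rows with parent in {13}; recursion stops.
SUM(depth) = 0 + 1 + 1 + 2 + 3 + 3 + 4 = 14.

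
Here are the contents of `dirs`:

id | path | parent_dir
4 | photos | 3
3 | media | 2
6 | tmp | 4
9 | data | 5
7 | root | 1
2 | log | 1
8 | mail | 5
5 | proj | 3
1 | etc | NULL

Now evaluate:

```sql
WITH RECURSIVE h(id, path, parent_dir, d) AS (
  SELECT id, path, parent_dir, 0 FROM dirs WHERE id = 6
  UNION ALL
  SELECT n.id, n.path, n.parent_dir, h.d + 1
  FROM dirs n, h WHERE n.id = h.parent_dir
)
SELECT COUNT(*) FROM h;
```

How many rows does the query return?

5

Base: id=6 (tmp), parent_dir=4, d 0.
Iteration 1: join on id=4 -> photos (id 4, parent_dir=3, d 1).
Iteration 2: join on id=3 -> media (id 3, parent_dir=2, d 2).
Iteration 3: join on id=2 -> log (id 2, parent_dir=1, d 3).
Iteration 4: join on id=1 -> etc (id 1, parent_dir=NULL, d 4).
Iteration 5: parent_dir is NULL; no match; recursion stops.
Total rows emitted: 5.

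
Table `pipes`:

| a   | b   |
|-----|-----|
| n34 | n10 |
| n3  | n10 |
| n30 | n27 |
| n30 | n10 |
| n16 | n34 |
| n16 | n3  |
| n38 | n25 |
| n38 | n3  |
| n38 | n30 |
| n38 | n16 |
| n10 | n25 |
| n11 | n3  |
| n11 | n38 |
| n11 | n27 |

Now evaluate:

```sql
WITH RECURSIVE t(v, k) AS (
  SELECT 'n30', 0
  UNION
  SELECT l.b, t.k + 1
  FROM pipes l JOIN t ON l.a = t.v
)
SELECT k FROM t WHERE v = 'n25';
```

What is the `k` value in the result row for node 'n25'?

2

Base: (n30, k=0).
Iteration 1: edges from {n30} -> (n10, k=1), (n27, k=1).
Iteration 2: edges from {n10,n27} -> (n25, k=2).
Iteration 3: no outgoing edges from {n25}; recursion stops.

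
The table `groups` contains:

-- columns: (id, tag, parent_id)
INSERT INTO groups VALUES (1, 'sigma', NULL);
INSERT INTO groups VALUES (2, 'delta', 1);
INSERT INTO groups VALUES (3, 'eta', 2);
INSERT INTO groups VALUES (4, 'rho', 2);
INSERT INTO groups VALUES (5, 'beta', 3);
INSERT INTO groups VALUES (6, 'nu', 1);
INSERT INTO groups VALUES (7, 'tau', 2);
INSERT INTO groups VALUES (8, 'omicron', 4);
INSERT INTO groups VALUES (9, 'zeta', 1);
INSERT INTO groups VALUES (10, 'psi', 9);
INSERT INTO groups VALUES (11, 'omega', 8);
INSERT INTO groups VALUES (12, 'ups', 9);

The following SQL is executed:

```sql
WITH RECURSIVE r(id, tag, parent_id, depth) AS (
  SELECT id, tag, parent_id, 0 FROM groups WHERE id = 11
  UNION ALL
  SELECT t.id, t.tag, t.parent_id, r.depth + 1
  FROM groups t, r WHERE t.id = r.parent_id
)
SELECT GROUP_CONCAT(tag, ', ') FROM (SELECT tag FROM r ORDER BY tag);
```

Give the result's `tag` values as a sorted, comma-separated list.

Base: id=11 (omega), parent_id=8, depth 0.
Iteration 1: join on id=8 -> omicron (id 8, parent_id=4, depth 1).
Iteration 2: join on id=4 -> rho (id 4, parent_id=2, depth 2).
Iteration 3: join on id=2 -> delta (id 2, parent_id=1, depth 3).
Iteration 4: join on id=1 -> sigma (id 1, parent_id=NULL, depth 4).
Iteration 5: parent_id is NULL; no match; recursion stops.

delta, omega, omicron, rho, sigma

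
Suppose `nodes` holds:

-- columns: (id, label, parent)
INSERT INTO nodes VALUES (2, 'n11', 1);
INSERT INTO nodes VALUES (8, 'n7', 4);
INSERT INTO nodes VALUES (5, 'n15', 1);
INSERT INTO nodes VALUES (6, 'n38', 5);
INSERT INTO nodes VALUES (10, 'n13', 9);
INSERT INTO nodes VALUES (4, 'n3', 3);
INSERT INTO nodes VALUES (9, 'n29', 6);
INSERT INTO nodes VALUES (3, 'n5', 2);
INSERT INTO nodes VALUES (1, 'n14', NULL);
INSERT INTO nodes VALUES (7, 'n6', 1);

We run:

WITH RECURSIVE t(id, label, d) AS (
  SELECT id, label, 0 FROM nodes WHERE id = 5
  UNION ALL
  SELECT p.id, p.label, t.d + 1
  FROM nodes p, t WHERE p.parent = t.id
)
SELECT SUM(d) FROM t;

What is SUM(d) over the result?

Base: id=5 (n15) at d 0.
Iteration 1: rows with parent in {5} -> n38 (id 6, d 1).
Iteration 2: rows with parent in {6} -> n29 (id 9, d 2).
Iteration 3: rows with parent in {9} -> n13 (id 10, d 3).
Iteration 4: no rows with parent in {10}; recursion stops.
SUM(d) = 0 + 1 + 2 + 3 = 6.

6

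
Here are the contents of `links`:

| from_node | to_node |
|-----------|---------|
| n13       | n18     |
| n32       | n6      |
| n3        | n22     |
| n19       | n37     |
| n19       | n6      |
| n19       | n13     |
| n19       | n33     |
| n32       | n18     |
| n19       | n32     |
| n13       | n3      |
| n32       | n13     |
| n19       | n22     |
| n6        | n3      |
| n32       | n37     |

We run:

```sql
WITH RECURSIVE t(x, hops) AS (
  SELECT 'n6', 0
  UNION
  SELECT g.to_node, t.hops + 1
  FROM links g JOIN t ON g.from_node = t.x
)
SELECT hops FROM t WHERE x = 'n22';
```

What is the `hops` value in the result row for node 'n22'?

Base: (n6, hops=0).
Iteration 1: edges from {n6} -> (n3, hops=1).
Iteration 2: edges from {n3} -> (n22, hops=2).
Iteration 3: no outgoing edges from {n22}; recursion stops.

2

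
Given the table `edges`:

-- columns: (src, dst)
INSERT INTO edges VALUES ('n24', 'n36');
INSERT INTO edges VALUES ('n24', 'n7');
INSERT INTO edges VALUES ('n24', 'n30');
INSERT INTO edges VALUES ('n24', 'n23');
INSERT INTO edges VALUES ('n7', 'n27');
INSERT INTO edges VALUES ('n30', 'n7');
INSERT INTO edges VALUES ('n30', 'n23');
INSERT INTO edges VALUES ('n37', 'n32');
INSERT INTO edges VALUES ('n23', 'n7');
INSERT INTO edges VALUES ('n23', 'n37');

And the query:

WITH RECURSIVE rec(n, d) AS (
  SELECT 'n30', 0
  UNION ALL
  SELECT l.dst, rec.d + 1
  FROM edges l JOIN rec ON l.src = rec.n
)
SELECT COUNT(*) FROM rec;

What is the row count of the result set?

Base: (n30, d=0).
Iteration 1: edges from {n30} -> (n23, d=1), (n7, d=1).
Iteration 2: edges from {n23,n7} -> (n27, d=2), (n37, d=2), (n7, d=2).
Iteration 3: edges from {n27,n37,n7} -> (n27, d=3), (n32, d=3).
Iteration 4: no outgoing edges from {n27,n32}; recursion stops.
Total rows emitted: 8.

8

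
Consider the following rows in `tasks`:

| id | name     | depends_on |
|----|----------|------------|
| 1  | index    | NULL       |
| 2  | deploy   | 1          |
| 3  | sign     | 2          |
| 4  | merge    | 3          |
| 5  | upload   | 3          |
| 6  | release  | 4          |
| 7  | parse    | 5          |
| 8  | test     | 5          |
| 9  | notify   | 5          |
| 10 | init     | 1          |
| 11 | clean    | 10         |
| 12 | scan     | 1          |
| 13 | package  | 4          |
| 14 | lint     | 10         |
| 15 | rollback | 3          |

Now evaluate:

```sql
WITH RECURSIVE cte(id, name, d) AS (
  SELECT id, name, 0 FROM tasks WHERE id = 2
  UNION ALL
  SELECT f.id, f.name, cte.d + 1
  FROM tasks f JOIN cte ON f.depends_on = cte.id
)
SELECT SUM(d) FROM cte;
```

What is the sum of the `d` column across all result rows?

Base: id=2 (deploy) at d 0.
Iteration 1: rows with depends_on in {2} -> sign (id 3, d 1).
Iteration 2: rows with depends_on in {3} -> merge (id 4, d 2), upload (id 5, d 2), rollback (id 15, d 2).
Iteration 3: rows with depends_on in {4,5,15} -> release (id 6, d 3), parse (id 7, d 3), test (id 8, d 3), notify (id 9, d 3), package (id 13, d 3).
Iteration 4: no rows with depends_on in {6,7,8,9,13}; recursion stops.
SUM(d) = 0 + 1 + 2 + 2 + 2 + 3 + 3 + 3 + 3 + 3 = 22.

22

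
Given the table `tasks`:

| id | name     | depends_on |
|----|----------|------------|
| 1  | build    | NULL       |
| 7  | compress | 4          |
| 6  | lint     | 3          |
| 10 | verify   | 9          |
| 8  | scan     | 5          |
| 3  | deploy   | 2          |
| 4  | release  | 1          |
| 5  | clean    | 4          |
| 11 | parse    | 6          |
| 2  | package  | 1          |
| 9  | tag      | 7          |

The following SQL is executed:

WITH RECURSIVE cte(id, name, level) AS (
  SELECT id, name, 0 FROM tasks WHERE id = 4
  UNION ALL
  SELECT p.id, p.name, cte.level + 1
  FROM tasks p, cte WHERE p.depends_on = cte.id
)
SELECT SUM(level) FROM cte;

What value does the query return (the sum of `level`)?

9

Base: id=4 (release) at level 0.
Iteration 1: rows with depends_on in {4} -> clean (id 5, level 1), compress (id 7, level 1).
Iteration 2: rows with depends_on in {5,7} -> scan (id 8, level 2), tag (id 9, level 2).
Iteration 3: rows with depends_on in {8,9} -> verify (id 10, level 3).
Iteration 4: no rows with depends_on in {10}; recursion stops.
SUM(level) = 0 + 1 + 1 + 2 + 2 + 3 = 9.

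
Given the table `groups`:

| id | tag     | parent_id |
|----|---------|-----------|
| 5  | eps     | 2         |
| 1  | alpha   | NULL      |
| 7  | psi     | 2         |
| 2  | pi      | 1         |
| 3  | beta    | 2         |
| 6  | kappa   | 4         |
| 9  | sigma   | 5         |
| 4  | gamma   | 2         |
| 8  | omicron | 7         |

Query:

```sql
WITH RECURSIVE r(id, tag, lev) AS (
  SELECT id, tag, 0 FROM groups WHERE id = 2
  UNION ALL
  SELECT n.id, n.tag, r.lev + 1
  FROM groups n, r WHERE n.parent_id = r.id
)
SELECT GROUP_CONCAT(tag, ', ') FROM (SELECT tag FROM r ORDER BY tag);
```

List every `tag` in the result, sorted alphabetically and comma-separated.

beta, eps, gamma, kappa, omicron, pi, psi, sigma

Base: id=2 (pi) at lev 0.
Iteration 1: rows with parent_id in {2} -> beta (id 3, lev 1), gamma (id 4, lev 1), eps (id 5, lev 1), psi (id 7, lev 1).
Iteration 2: rows with parent_id in {3,4,5,7} -> kappa (id 6, lev 2), omicron (id 8, lev 2), sigma (id 9, lev 2).
Iteration 3: no rows with parent_id in {6,8,9}; recursion stops.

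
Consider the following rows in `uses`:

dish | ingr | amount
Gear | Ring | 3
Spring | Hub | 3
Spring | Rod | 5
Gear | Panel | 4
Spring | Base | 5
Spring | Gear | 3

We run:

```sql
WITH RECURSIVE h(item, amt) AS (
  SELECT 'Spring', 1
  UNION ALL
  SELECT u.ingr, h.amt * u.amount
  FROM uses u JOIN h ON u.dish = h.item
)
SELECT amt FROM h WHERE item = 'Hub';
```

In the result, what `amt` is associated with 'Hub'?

Base: (Spring, amt=1).
Iteration 1: components of {Spring} -> Base = 1*5 = 5, Gear = 1*3 = 3, Hub = 1*3 = 3, Rod = 1*5 = 5.
Iteration 2: components of {Base,Gear,Hub,Rod} -> Panel = 3*4 = 12, Ring = 3*3 = 9.
Iteration 3: no further components; recursion stops.

3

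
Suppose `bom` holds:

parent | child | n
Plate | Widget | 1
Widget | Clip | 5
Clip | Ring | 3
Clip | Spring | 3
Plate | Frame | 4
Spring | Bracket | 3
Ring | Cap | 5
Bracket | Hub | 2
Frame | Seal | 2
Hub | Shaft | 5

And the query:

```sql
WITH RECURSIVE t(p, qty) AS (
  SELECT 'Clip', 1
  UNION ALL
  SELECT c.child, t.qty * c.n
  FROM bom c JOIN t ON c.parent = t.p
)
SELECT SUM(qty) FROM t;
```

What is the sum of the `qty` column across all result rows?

139

Base: (Clip, qty=1).
Iteration 1: components of {Clip} -> Ring = 1*3 = 3, Spring = 1*3 = 3.
Iteration 2: components of {Ring,Spring} -> Bracket = 3*3 = 9, Cap = 3*5 = 15.
Iteration 3: components of {Bracket,Cap} -> Hub = 9*2 = 18.
Iteration 4: components of {Hub} -> Shaft = 18*5 = 90.
Iteration 5: no further components; recursion stops.
SUM(qty) = 1 + 3 + 3 + 15 + 9 + 18 + 90 = 139.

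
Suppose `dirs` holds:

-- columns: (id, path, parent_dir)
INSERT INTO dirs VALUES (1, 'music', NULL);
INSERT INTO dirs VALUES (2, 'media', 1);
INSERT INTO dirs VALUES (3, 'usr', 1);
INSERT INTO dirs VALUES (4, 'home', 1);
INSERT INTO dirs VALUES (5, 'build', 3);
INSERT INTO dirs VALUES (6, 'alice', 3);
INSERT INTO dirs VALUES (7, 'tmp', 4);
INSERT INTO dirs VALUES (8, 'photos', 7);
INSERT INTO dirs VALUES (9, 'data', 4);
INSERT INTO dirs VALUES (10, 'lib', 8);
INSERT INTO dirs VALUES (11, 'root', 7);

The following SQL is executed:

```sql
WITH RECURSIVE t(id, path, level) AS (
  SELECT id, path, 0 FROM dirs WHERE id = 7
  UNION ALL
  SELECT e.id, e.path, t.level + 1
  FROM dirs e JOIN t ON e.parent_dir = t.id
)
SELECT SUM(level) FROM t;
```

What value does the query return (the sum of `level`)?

Base: id=7 (tmp) at level 0.
Iteration 1: rows with parent_dir in {7} -> photos (id 8, level 1), root (id 11, level 1).
Iteration 2: rows with parent_dir in {8,11} -> lib (id 10, level 2).
Iteration 3: no rows with parent_dir in {10}; recursion stops.
SUM(level) = 0 + 1 + 1 + 2 = 4.

4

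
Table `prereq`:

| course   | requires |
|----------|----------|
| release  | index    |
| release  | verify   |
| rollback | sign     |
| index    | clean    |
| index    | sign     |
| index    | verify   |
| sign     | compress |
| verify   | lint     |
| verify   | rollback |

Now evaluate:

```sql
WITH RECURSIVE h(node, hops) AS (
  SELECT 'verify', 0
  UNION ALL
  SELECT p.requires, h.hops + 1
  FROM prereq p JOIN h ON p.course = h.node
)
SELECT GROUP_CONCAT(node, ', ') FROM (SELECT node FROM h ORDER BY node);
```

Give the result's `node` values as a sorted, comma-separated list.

Base: (verify, hops=0).
Iteration 1: edges from {verify} -> (lint, hops=1), (rollback, hops=1).
Iteration 2: edges from {lint,rollback} -> (sign, hops=2).
Iteration 3: edges from {sign} -> (compress, hops=3).
Iteration 4: no outgoing edges from {compress}; recursion stops.

compress, lint, rollback, sign, verify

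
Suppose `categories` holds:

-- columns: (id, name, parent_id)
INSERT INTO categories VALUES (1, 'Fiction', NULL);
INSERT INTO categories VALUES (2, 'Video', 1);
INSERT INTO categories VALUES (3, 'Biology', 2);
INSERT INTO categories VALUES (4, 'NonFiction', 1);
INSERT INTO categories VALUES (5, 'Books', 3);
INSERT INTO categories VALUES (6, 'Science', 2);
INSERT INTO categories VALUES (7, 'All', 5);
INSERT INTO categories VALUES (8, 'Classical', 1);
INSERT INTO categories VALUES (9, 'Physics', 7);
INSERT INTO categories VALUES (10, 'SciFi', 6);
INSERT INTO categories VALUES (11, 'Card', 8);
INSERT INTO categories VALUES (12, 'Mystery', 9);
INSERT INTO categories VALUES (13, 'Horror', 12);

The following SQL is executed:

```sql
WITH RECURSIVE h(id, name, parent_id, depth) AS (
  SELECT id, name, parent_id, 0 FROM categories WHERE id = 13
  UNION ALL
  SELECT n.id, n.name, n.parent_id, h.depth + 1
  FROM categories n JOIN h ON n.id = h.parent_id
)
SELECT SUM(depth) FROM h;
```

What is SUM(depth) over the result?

28

Base: id=13 (Horror), parent_id=12, depth 0.
Iteration 1: join on id=12 -> Mystery (id 12, parent_id=9, depth 1).
Iteration 2: join on id=9 -> Physics (id 9, parent_id=7, depth 2).
Iteration 3: join on id=7 -> All (id 7, parent_id=5, depth 3).
Iteration 4: join on id=5 -> Books (id 5, parent_id=3, depth 4).
Iteration 5: join on id=3 -> Biology (id 3, parent_id=2, depth 5).
Iteration 6: join on id=2 -> Video (id 2, parent_id=1, depth 6).
Iteration 7: join on id=1 -> Fiction (id 1, parent_id=NULL, depth 7).
Iteration 8: parent_id is NULL; no match; recursion stops.
SUM(depth) = 0 + 1 + 2 + 3 + 4 + 5 + 6 + 7 = 28.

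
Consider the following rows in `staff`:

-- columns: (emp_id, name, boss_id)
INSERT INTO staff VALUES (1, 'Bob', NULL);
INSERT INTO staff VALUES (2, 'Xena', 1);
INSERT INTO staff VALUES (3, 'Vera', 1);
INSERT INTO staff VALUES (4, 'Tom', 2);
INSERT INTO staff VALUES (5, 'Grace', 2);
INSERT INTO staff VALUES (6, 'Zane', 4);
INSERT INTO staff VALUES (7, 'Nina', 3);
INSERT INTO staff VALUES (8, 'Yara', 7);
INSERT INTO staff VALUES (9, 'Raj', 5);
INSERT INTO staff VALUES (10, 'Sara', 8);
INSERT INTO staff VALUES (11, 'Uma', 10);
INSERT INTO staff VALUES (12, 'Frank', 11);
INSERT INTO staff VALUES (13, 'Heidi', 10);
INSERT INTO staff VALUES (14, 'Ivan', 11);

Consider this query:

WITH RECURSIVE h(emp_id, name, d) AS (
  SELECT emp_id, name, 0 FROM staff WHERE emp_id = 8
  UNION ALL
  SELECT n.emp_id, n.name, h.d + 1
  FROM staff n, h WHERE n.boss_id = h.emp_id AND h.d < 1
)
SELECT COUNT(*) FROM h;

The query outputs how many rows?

2

Base: emp_id=8 (Yara) at d 0.
Iteration 1: rows with boss_id in {8} -> Sara (id 10, d 1).
Iteration 2: d < 1 fails for all current rows; recursion stops.
Total rows emitted: 2.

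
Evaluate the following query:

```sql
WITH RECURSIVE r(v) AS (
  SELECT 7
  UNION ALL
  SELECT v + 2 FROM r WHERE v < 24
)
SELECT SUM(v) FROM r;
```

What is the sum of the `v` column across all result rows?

Base: v=7.
Iteration 1: 7 < 24 holds -> v = 7 + 2 = 9.
Iteration 2: 9 < 24 holds -> v = 9 + 2 = 11.
Iteration 3: 11 < 24 holds -> v = 11 + 2 = 13.
Iteration 4: 13 < 24 holds -> v = 13 + 2 = 15.
Iteration 5: 15 < 24 holds -> v = 15 + 2 = 17.
Iteration 6: 17 < 24 holds -> v = 17 + 2 = 19.
Iteration 7: 19 < 24 holds -> v = 19 + 2 = 21.
Iteration 8: 21 < 24 holds -> v = 21 + 2 = 23.
Iteration 9: 23 < 24 holds -> v = 23 + 2 = 25.
Iteration 10: 25 < 24 fails; recursion stops.
SUM(v) = 7 + 9 + 11 + 13 + 15 + 17 + 19 + 21 + 23 + 25 = 160.

160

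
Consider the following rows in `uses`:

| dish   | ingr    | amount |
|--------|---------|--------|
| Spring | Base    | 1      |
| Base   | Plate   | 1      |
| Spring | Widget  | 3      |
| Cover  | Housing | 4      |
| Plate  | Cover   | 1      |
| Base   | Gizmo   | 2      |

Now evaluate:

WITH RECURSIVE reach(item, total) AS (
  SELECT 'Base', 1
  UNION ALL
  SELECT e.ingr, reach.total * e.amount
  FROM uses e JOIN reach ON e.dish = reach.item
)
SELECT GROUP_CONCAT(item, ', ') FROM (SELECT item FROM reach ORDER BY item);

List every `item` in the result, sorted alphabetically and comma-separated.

Base: (Base, total=1).
Iteration 1: components of {Base} -> Gizmo = 1*2 = 2, Plate = 1*1 = 1.
Iteration 2: components of {Gizmo,Plate} -> Cover = 1*1 = 1.
Iteration 3: components of {Cover} -> Housing = 1*4 = 4.
Iteration 4: no further components; recursion stops.

Base, Cover, Gizmo, Housing, Plate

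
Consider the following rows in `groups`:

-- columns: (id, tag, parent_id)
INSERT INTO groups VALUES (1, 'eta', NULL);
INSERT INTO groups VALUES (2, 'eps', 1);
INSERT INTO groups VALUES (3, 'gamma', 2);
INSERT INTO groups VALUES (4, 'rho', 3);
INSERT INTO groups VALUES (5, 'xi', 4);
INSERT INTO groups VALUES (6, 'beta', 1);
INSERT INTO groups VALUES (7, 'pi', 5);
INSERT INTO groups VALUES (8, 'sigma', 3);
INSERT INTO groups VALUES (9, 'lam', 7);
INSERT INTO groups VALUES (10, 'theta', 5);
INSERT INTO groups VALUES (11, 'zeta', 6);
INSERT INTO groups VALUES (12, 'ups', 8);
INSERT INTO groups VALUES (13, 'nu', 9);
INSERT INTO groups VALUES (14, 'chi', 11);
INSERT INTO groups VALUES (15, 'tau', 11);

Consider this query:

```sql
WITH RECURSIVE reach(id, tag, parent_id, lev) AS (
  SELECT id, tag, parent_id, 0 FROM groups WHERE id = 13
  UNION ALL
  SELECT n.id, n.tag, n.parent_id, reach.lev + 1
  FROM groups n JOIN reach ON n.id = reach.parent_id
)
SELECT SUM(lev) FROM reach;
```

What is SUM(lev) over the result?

Base: id=13 (nu), parent_id=9, lev 0.
Iteration 1: join on id=9 -> lam (id 9, parent_id=7, lev 1).
Iteration 2: join on id=7 -> pi (id 7, parent_id=5, lev 2).
Iteration 3: join on id=5 -> xi (id 5, parent_id=4, lev 3).
Iteration 4: join on id=4 -> rho (id 4, parent_id=3, lev 4).
Iteration 5: join on id=3 -> gamma (id 3, parent_id=2, lev 5).
Iteration 6: join on id=2 -> eps (id 2, parent_id=1, lev 6).
Iteration 7: join on id=1 -> eta (id 1, parent_id=NULL, lev 7).
Iteration 8: parent_id is NULL; no match; recursion stops.
SUM(lev) = 0 + 1 + 2 + 3 + 4 + 5 + 6 + 7 = 28.

28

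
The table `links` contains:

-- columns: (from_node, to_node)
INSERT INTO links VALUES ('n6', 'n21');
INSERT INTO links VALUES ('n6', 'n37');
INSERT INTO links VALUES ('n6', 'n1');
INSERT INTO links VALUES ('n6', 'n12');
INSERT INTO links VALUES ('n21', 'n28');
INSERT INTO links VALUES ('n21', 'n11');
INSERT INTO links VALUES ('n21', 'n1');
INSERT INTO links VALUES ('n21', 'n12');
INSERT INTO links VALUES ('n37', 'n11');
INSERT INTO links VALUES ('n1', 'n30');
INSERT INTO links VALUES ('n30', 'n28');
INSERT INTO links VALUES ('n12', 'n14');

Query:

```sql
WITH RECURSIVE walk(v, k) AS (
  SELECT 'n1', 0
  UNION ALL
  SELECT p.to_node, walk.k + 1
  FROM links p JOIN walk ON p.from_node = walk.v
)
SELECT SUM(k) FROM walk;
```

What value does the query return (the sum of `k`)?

3

Base: (n1, k=0).
Iteration 1: edges from {n1} -> (n30, k=1).
Iteration 2: edges from {n30} -> (n28, k=2).
Iteration 3: no outgoing edges from {n28}; recursion stops.
SUM(k) = 0 + 1 + 2 = 3.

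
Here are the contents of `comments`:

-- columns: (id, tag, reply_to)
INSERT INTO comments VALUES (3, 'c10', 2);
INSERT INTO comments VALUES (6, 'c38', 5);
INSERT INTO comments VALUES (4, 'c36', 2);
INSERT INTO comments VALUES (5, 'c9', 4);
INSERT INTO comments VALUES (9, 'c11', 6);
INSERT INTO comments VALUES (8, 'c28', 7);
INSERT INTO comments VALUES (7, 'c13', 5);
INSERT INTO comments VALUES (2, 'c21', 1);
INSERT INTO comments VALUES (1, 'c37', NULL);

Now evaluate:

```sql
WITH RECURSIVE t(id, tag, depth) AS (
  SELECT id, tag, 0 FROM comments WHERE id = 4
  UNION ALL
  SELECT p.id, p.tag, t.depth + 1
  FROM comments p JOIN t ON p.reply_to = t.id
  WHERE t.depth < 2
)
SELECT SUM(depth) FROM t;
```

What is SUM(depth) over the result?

5

Base: id=4 (c36) at depth 0.
Iteration 1: rows with reply_to in {4} -> c9 (id 5, depth 1).
Iteration 2: rows with reply_to in {5} -> c38 (id 6, depth 2), c13 (id 7, depth 2).
Iteration 3: depth < 2 fails for all current rows; recursion stops.
SUM(depth) = 0 + 1 + 2 + 2 = 5.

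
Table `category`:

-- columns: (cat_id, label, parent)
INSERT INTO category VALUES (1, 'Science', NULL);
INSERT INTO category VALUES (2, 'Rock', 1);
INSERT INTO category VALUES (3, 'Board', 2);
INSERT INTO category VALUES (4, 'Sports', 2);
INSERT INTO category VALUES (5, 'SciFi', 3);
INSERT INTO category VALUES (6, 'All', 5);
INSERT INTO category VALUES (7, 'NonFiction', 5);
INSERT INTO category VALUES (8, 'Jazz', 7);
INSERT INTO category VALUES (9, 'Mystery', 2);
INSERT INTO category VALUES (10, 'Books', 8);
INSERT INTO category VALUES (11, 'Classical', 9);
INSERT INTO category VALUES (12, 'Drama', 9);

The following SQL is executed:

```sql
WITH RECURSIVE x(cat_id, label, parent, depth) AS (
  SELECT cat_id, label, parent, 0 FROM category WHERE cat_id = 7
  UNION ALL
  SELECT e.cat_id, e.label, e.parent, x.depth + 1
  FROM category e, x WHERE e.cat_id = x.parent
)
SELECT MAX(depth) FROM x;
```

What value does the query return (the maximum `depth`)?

4

Base: cat_id=7 (NonFiction), parent=5, depth 0.
Iteration 1: join on cat_id=5 -> SciFi (id 5, parent=3, depth 1).
Iteration 2: join on cat_id=3 -> Board (id 3, parent=2, depth 2).
Iteration 3: join on cat_id=2 -> Rock (id 2, parent=1, depth 3).
Iteration 4: join on cat_id=1 -> Science (id 1, parent=NULL, depth 4).
Iteration 5: parent is NULL; no match; recursion stops.
depth values: 0, 1, 2, 3, 4; the maximum is 4.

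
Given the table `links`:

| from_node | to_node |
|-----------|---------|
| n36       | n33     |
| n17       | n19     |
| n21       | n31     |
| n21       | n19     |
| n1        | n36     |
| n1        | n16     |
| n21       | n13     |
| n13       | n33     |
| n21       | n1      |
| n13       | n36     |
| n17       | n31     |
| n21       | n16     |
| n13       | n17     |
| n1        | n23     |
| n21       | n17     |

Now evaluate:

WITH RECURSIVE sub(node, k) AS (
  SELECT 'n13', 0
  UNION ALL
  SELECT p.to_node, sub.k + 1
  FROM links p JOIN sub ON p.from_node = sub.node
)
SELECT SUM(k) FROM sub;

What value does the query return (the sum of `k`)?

9

Base: (n13, k=0).
Iteration 1: edges from {n13} -> (n17, k=1), (n33, k=1), (n36, k=1).
Iteration 2: edges from {n17,n33,n36} -> (n19, k=2), (n31, k=2), (n33, k=2).
Iteration 3: no outgoing edges from {n19,n31,n33}; recursion stops.
SUM(k) = 0 + 1 + 1 + 1 + 2 + 2 + 2 = 9.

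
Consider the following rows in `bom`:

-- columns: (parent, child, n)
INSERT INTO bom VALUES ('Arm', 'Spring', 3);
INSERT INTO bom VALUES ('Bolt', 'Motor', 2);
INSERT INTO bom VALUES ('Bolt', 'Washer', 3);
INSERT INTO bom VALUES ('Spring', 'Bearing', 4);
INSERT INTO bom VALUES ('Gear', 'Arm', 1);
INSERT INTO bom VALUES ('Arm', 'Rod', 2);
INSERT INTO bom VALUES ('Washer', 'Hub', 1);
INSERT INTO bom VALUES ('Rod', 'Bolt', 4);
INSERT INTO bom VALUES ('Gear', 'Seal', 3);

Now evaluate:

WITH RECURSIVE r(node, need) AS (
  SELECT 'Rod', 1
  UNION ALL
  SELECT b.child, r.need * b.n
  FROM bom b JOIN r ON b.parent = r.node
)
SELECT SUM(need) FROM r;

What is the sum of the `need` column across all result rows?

Base: (Rod, need=1).
Iteration 1: components of {Rod} -> Bolt = 1*4 = 4.
Iteration 2: components of {Bolt} -> Motor = 4*2 = 8, Washer = 4*3 = 12.
Iteration 3: components of {Motor,Washer} -> Hub = 12*1 = 12.
Iteration 4: no further components; recursion stops.
SUM(need) = 1 + 4 + 8 + 12 + 12 = 37.

37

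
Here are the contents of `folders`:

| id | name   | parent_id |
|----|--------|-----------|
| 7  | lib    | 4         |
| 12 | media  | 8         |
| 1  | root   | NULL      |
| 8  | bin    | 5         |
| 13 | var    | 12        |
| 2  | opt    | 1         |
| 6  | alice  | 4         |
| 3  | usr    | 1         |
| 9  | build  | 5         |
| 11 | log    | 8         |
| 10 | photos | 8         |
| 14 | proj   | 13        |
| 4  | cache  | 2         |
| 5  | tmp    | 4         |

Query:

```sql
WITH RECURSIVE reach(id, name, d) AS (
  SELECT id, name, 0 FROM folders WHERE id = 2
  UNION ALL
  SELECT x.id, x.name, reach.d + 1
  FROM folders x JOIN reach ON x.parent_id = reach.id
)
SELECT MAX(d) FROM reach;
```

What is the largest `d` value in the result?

6

Base: id=2 (opt) at d 0.
Iteration 1: rows with parent_id in {2} -> cache (id 4, d 1).
Iteration 2: rows with parent_id in {4} -> tmp (id 5, d 2), alice (id 6, d 2), lib (id 7, d 2).
Iteration 3: rows with parent_id in {5,6,7} -> bin (id 8, d 3), build (id 9, d 3).
Iteration 4: rows with parent_id in {8,9} -> photos (id 10, d 4), log (id 11, d 4), media (id 12, d 4).
Iteration 5: rows with parent_id in {10,11,12} -> var (id 13, d 5).
Iteration 6: rows with parent_id in {13} -> proj (id 14, d 6).
Iteration 7: no rows with parent_id in {14}; recursion stops.
d values: 0, 1, 2, 2, 2, 3, 3, 4, 4, 4, 5, 6; the maximum is 6.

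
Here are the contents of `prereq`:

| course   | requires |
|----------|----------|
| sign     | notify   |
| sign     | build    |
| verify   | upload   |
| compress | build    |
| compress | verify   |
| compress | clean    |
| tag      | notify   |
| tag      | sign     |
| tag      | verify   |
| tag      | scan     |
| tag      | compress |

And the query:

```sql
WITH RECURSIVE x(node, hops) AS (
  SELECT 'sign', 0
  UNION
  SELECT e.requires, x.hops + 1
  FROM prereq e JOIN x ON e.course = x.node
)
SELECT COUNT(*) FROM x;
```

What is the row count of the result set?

3

Base: (sign, hops=0).
Iteration 1: edges from {sign} -> (build, hops=1), (notify, hops=1).
Iteration 2: no outgoing edges from {build,notify}; recursion stops.
Total rows emitted: 3.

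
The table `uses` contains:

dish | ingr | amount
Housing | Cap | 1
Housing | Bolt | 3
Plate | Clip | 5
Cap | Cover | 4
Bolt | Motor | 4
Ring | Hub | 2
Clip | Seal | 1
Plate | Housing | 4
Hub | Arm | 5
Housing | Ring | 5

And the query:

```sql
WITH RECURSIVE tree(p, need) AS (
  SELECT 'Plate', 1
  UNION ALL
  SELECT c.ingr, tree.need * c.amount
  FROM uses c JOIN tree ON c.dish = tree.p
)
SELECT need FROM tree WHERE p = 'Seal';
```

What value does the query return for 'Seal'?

Base: (Plate, need=1).
Iteration 1: components of {Plate} -> Clip = 1*5 = 5, Housing = 1*4 = 4.
Iteration 2: components of {Clip,Housing} -> Bolt = 4*3 = 12, Cap = 4*1 = 4, Ring = 4*5 = 20, Seal = 5*1 = 5.
Iteration 3: components of {Bolt,Cap,Ring,Seal} -> Cover = 4*4 = 16, Hub = 20*2 = 40, Motor = 12*4 = 48.
Iteration 4: components of {Cover,Hub,Motor} -> Arm = 40*5 = 200.
Iteration 5: no further components; recursion stops.

5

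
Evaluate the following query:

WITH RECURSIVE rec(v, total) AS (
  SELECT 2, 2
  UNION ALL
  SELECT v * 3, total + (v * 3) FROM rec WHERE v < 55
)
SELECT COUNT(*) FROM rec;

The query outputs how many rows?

Base: v=2, total=2.
Iteration 1: 2 < 55 holds -> v = 2 * 3 = 6, total = 2 + 6 = 8.
Iteration 2: 6 < 55 holds -> v = 6 * 3 = 18, total = 8 + 18 = 26.
Iteration 3: 18 < 55 holds -> v = 18 * 3 = 54, total = 26 + 54 = 80.
Iteration 4: 54 < 55 holds -> v = 54 * 3 = 162, total = 80 + 162 = 242.
Iteration 5: 162 < 55 fails; recursion stops.
Total rows emitted: 5.

5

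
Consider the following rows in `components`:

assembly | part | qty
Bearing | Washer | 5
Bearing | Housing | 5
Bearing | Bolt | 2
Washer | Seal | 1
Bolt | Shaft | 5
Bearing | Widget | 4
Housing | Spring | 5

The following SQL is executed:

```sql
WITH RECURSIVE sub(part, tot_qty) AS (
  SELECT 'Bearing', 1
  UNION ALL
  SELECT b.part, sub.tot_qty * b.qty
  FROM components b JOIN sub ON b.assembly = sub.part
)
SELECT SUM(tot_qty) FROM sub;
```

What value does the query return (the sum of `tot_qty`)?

Base: (Bearing, tot_qty=1).
Iteration 1: components of {Bearing} -> Bolt = 1*2 = 2, Housing = 1*5 = 5, Washer = 1*5 = 5, Widget = 1*4 = 4.
Iteration 2: components of {Bolt,Housing,Washer,Widget} -> Seal = 5*1 = 5, Shaft = 2*5 = 10, Spring = 5*5 = 25.
Iteration 3: no further components; recursion stops.
SUM(tot_qty) = 1 + 5 + 5 + 2 + 4 + 5 + 25 + 10 = 57.

57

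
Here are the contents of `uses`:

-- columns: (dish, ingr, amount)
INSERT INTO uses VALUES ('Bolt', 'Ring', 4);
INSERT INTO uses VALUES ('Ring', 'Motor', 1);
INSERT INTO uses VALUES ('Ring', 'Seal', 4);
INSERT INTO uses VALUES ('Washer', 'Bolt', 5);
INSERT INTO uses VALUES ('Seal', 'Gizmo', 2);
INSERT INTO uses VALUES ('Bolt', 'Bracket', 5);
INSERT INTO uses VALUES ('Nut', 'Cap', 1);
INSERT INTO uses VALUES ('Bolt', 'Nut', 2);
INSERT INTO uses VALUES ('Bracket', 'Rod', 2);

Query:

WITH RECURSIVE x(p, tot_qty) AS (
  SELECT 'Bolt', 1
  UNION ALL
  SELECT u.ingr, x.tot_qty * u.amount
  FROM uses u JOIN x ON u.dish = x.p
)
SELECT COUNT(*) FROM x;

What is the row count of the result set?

Base: (Bolt, tot_qty=1).
Iteration 1: components of {Bolt} -> Bracket = 1*5 = 5, Nut = 1*2 = 2, Ring = 1*4 = 4.
Iteration 2: components of {Bracket,Nut,Ring} -> Cap = 2*1 = 2, Motor = 4*1 = 4, Rod = 5*2 = 10, Seal = 4*4 = 16.
Iteration 3: components of {Cap,Motor,Rod,Seal} -> Gizmo = 16*2 = 32.
Iteration 4: no further components; recursion stops.
Total rows emitted: 9.

9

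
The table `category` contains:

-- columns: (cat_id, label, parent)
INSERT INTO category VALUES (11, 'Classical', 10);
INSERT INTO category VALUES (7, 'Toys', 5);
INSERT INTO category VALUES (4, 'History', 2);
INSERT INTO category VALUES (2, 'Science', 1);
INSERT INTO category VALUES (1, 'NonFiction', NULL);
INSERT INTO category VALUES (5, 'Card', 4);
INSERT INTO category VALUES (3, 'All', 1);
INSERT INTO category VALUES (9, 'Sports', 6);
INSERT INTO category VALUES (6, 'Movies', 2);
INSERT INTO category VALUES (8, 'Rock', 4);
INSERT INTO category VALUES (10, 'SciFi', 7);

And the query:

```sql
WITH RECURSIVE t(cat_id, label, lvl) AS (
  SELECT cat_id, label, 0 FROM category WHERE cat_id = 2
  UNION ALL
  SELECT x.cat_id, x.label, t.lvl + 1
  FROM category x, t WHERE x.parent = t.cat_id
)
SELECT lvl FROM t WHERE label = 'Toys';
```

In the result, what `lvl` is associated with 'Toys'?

Base: cat_id=2 (Science) at lvl 0.
Iteration 1: rows with parent in {2} -> History (id 4, lvl 1), Movies (id 6, lvl 1).
Iteration 2: rows with parent in {4,6} -> Card (id 5, lvl 2), Rock (id 8, lvl 2), Sports (id 9, lvl 2).
Iteration 3: rows with parent in {5,8,9} -> Toys (id 7, lvl 3).
Iteration 4: rows with parent in {7} -> SciFi (id 10, lvl 4).
Iteration 5: rows with parent in {10} -> Classical (id 11, lvl 5).
Iteration 6: no rows with parent in {11}; recursion stops.

3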